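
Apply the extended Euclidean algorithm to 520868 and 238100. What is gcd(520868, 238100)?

4

Apply Euclid's algorithm to 520868 and 238100:
520868 = 2×238100 + 44668
238100 = 5×44668 + 14760
44668 = 3×14760 + 388
14760 = 38×388 + 16
388 = 24×16 + 4
16 = 4×4 + 0
gcd(520868, 238100) = 4.
Working backward:
4 = 388 − 24·16
4 = −24·14760 + 913·388
4 = 913·44668 − 2763·14760
4 = −2763·238100 + 14728·44668
4 = 14728·520868 − 32219·238100
So 4 = (14728)·520868 + (-32219)·238100.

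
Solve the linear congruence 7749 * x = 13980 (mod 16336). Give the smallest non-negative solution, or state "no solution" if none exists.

First find gcd(7749, 16336):
16336 = 2*7749 + 838
7749 = 9*838 + 207
838 = 4*207 + 10
207 = 20*10 + 7
10 = 1*7 + 3
7 = 2*3 + 1
3 = 3*1 + 0
gcd = 1, so a unique solution mod 16336 exists.
Back-substitute for the Bézout coefficients:
1 = 7 − 2·3
1 = −2·10 + 3·7
1 = 3·207 − 62·10
1 = −62·838 + 251·207
1 = 251·7749 − 2321·838
1 = −2321·16336 + 4893·7749
So 7749·(4893) ≡ 1 (mod 16336), giving 7749⁻¹ ≡ 4893.
x ≡ 7749⁻¹·13980 ≡ 4893·13980 ≡ 5308 (mod 16336).

5308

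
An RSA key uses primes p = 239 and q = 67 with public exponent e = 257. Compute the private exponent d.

3545

φ(n) = (p−1)(q−1) = 238·66 = 15708.
Need d with 257·d ≡ 1 (mod 15708). Apply the extended Euclidean algorithm:
15708 = 61·257 + 31
257 = 8·31 + 9
31 = 3·9 + 4
9 = 2·4 + 1
4 = 4·1 + 0
Back-substitute:
1 = 9 − 2·4
1 = −2·31 + 7·9
1 = 7·257 − 58·31
1 = −58·15708 + 3545·257
So 257·3545 ≡ 1 (mod 15708), hence d = 3545.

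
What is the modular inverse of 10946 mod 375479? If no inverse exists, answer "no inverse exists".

no inverse exists

Euclidean algorithm on 375479, 10946:
375479 = 34×10946 + 3315
10946 = 3×3315 + 1001
3315 = 3×1001 + 312
1001 = 3×312 + 65
312 = 4×65 + 52
65 = 1×52 + 13
52 = 4×13 + 0
The gcd is 13, not 1, hence no inverse exists.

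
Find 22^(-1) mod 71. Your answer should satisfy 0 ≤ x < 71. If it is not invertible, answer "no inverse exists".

42

Run Euclid on (71, 22):
71 = 3×22 + 5
22 = 4×5 + 2
5 = 2×2 + 1
2 = 2×1 + 0
The gcd is 1. Working backward:
1 = 5 − 2·2
1 = −2·22 + 9·5
1 = 9·71 − 29·22
Hence 22⁻¹ ≡ -29 ≡ 42 (mod 71).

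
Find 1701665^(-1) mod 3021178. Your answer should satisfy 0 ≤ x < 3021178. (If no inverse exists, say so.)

591275

Extended Euclidean algorithm:
3021178 = 1*1701665 + 1319513
1701665 = 1*1319513 + 382152
1319513 = 3*382152 + 173057
382152 = 2*173057 + 36038
173057 = 4*36038 + 28905
36038 = 1*28905 + 7133
28905 = 4*7133 + 373
7133 = 19*373 + 46
373 = 8*46 + 5
46 = 9*5 + 1
5 = 5*1 + 0
Since gcd(1701665, 3021178) = 1, back-substitute to write 1 as a combination:
1 = 46 − 9·5
1 = −9·373 + 73·46
1 = 73·7133 − 1396·373
1 = −1396·28905 + 5657·7133
1 = 5657·36038 − 7053·28905
1 = −7053·173057 + 33869·36038
1 = 33869·382152 − 74791·173057
1 = −74791·1319513 + 258242·382152
1 = 258242·1701665 − 333033·1319513
1 = −333033·3021178 + 591275·1701665
So 1701665·591275 ≡ 1 (mod 3021178).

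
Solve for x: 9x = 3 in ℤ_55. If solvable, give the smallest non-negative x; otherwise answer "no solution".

First find gcd(9, 55):
55 = 6·9 + 1
9 = 9·1 + 0
gcd = 1, so a unique solution mod 55 exists.
Back-substitute for the Bézout coefficients:
1 = 55 − 6·9
So 9·(-6) ≡ 1 (mod 55), giving 9⁻¹ ≡ 49.
x ≡ 9⁻¹·3 ≡ 49·3 ≡ 37 (mod 55).

37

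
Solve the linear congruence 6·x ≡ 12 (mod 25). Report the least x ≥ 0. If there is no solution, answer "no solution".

First find gcd(6, 25):
25 = 4*6 + 1
6 = 6*1 + 0
gcd = 1, so a unique solution mod 25 exists.
Back-substitute for the Bézout coefficients:
1 = 25 − 4·6
So 6·(-4) ≡ 1 (mod 25), giving 6⁻¹ ≡ 21.
x ≡ 6⁻¹·12 ≡ 21·12 ≡ 2 (mod 25).

2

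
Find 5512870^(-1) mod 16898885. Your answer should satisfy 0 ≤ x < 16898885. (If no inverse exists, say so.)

no inverse exists

Compute gcd(5512870, 16898885):
16898885 = 3·5512870 + 360275
5512870 = 15·360275 + 108745
360275 = 3·108745 + 34040
108745 = 3·34040 + 6625
34040 = 5·6625 + 915
6625 = 7·915 + 220
915 = 4·220 + 35
220 = 6·35 + 10
35 = 3·10 + 5
10 = 2·5 + 0
gcd(5512870, 16898885) = 5 ≠ 1, so 5512870 has no multiplicative inverse modulo 16898885.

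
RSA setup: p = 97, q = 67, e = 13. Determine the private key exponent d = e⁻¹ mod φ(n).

2437

φ(n) = (p−1)(q−1) = 96·66 = 6336.
Need d with 13·d ≡ 1 (mod 6336). Apply the extended Euclidean algorithm:
6336 = 487×13 + 5
13 = 2×5 + 3
5 = 1×3 + 2
3 = 1×2 + 1
2 = 2×1 + 0
Back-substitute:
1 = 3 − 2
1 = −5 + 2·3
1 = 2·13 − 5·5
1 = −5·6336 + 2437·13
So 13·2437 ≡ 1 (mod 6336), hence d = 2437.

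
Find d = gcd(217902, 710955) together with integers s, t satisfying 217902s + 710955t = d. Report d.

3

Euclidean algorithm:
710955 = 3*217902 + 57249
217902 = 3*57249 + 46155
57249 = 1*46155 + 11094
46155 = 4*11094 + 1779
11094 = 6*1779 + 420
1779 = 4*420 + 99
420 = 4*99 + 24
99 = 4*24 + 3
24 = 8*3 + 0
gcd(217902, 710955) = 3.
Back-substituting:
3 = 99 − 4·24
3 = −4·420 + 17·99
3 = 17·1779 − 72·420
3 = −72·11094 + 449·1779
3 = 449·46155 − 1868·11094
3 = −1868·57249 + 2317·46155
3 = 2317·217902 − 8819·57249
3 = −8819·710955 + 28774·217902
So 3 = (-8819)·710955 + (28774)·217902.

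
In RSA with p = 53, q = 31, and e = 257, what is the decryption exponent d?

953

φ(n) = (p−1)(q−1) = 52·30 = 1560.
Need d with 257·d ≡ 1 (mod 1560). Apply the extended Euclidean algorithm:
1560 = 6×257 + 18
257 = 14×18 + 5
18 = 3×5 + 3
5 = 1×3 + 2
3 = 1×2 + 1
2 = 2×1 + 0
Back-substitute:
1 = 3 − 2
1 = −5 + 2·3
1 = 2·18 − 7·5
1 = −7·257 + 100·18
1 = 100·1560 − 607·257
So 257·(-607) ≡ 1 (mod 1560), hence d ≡ -607 ≡ 953 (mod 1560).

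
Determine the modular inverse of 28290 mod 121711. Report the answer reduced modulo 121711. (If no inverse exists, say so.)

gcd(121711, 28290) by repeated division:
121711 = 4·28290 + 8551
28290 = 3·8551 + 2637
8551 = 3·2637 + 640
2637 = 4·640 + 77
640 = 8·77 + 24
77 = 3·24 + 5
24 = 4·5 + 4
5 = 1·4 + 1
4 = 4·1 + 0
gcd = 1, so the inverse exists. Back-substitute:
1 = 5 − 4
1 = −24 + 5·5
1 = 5·77 − 16·24
1 = −16·640 + 133·77
1 = 133·2637 − 548·640
1 = −548·8551 + 1777·2637
1 = 1777·28290 − 5879·8551
1 = −5879·121711 + 25293·28290
So 28290·25293 ≡ 1 (mod 121711).

25293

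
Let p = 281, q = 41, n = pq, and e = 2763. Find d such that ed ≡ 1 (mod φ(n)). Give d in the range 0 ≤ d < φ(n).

227

φ(n) = (p−1)(q−1) = 280·40 = 11200.
Need d with 2763·d ≡ 1 (mod 11200). Apply the extended Euclidean algorithm:
11200 = 4·2763 + 148
2763 = 18·148 + 99
148 = 1·99 + 49
99 = 2·49 + 1
49 = 49·1 + 0
Back-substitute:
1 = 99 − 2·49
1 = −2·148 + 3·99
1 = 3·2763 − 56·148
1 = −56·11200 + 227·2763
So 2763·227 ≡ 1 (mod 11200), hence d = 227.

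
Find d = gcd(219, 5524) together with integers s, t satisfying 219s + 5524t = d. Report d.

1

Euclidean algorithm:
5524 = 25*219 + 49
219 = 4*49 + 23
49 = 2*23 + 3
23 = 7*3 + 2
3 = 1*2 + 1
2 = 2*1 + 0
gcd(219, 5524) = 1.
Back-substituting:
1 = 3 − 2
1 = −23 + 8·3
1 = 8·49 − 17·23
1 = −17·219 + 76·49
1 = 76·5524 − 1917·219
So 1 = (76)·5524 + (-1917)·219.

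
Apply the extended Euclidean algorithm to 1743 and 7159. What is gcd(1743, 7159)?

Euclidean algorithm:
7159 = 4×1743 + 187
1743 = 9×187 + 60
187 = 3×60 + 7
60 = 8×7 + 4
7 = 1×4 + 3
4 = 1×3 + 1
3 = 3×1 + 0
gcd(1743, 7159) = 1.
Back-substituting:
1 = 4 − 3
1 = −7 + 2·4
1 = 2·60 − 17·7
1 = −17·187 + 53·60
1 = 53·1743 − 494·187
1 = −494·7159 + 2029·1743
So 1 = (-494)·7159 + (2029)·1743.

1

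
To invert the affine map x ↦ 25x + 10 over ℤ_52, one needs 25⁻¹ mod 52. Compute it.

Extended Euclidean algorithm:
52 = 2·25 + 2
25 = 12·2 + 1
2 = 2·1 + 0
The gcd is 1. Working backward:
1 = 25 − 12·2
1 = −12·52 + 25·25
So 25·25 ≡ 1 (mod 52).

25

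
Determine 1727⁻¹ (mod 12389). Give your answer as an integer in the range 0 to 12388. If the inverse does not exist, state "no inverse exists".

10861

Apply the Euclidean algorithm to 12389 and 1727:
12389 = 7×1727 + 300
1727 = 5×300 + 227
300 = 1×227 + 73
227 = 3×73 + 8
73 = 9×8 + 1
8 = 8×1 + 0
Since gcd(1727, 12389) = 1, back-substitute to write 1 as a combination:
1 = 73 − 9·8
1 = −9·227 + 28·73
1 = 28·300 − 37·227
1 = −37·1727 + 213·300
1 = 213·12389 − 1528·1727
So 1727·(-1528) ≡ 1 (mod 12389), and -1528 ≡ 10861 (mod 12389).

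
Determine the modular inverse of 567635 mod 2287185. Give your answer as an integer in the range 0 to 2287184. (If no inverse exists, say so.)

Compute gcd(567635, 2287185):
2287185 = 4×567635 + 16645
567635 = 34×16645 + 1705
16645 = 9×1705 + 1300
1705 = 1×1300 + 405
1300 = 3×405 + 85
405 = 4×85 + 65
85 = 1×65 + 20
65 = 3×20 + 5
20 = 4×5 + 0
Since gcd = 5 > 1, 567635 is not a unit mod 2287185.

no inverse exists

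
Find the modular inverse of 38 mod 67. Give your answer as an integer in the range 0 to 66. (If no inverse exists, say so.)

30

gcd(67, 38) by repeated division:
67 = 1×38 + 29
38 = 1×29 + 9
29 = 3×9 + 2
9 = 4×2 + 1
2 = 2×1 + 0
gcd = 1, so the inverse exists. Back-substitute:
1 = 9 − 4·2
1 = −4·29 + 13·9
1 = 13·38 − 17·29
1 = −17·67 + 30·38
So 38·30 ≡ 1 (mod 67).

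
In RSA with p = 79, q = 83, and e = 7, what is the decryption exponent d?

3655

φ(n) = (p−1)(q−1) = 78·82 = 6396.
Need d with 7·d ≡ 1 (mod 6396). Apply the extended Euclidean algorithm:
6396 = 913*7 + 5
7 = 1*5 + 2
5 = 2*2 + 1
2 = 2*1 + 0
Back-substitute:
1 = 5 − 2·2
1 = −2·7 + 3·5
1 = 3·6396 − 2741·7
So 7·(-2741) ≡ 1 (mod 6396), hence d ≡ -2741 ≡ 3655 (mod 6396).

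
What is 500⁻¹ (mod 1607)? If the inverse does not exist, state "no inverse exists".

Apply the Euclidean algorithm to 1607 and 500:
1607 = 3*500 + 107
500 = 4*107 + 72
107 = 1*72 + 35
72 = 2*35 + 2
35 = 17*2 + 1
2 = 2*1 + 0
Since gcd(500, 1607) = 1, back-substitute to write 1 as a combination:
1 = 35 − 17·2
1 = −17·72 + 35·35
1 = 35·107 − 52·72
1 = −52·500 + 243·107
1 = 243·1607 − 781·500
Hence 500⁻¹ ≡ -781 ≡ 826 (mod 1607).

826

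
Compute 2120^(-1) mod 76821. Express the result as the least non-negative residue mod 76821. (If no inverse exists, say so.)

Extended Euclidean algorithm:
76821 = 36×2120 + 501
2120 = 4×501 + 116
501 = 4×116 + 37
116 = 3×37 + 5
37 = 7×5 + 2
5 = 2×2 + 1
2 = 2×1 + 0
gcd = 1, so the inverse exists. Back-substitute:
1 = 5 − 2·2
1 = −2·37 + 15·5
1 = 15·116 − 47·37
1 = −47·501 + 203·116
1 = 203·2120 − 859·501
1 = −859·76821 + 31127·2120
So 2120·31127 ≡ 1 (mod 76821).

31127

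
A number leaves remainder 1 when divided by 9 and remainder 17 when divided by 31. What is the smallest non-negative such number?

Write x = 1 + 9·k. Then 9·k ≡ 17 − 1 ≡ 16 (mod 31).
Need 9⁻¹ mod 31. Extended Euclid on (31, 9):
31 = 3*9 + 4
9 = 2*4 + 1
4 = 4*1 + 0
Back-substitute:
1 = 9 − 2·4
1 = −2·31 + 7·9
9⁻¹ ≡ 7 (mod 31), so k ≡ 7·16 ≡ 19 (mod 31).
x = 1 + 9·19 = 172.

172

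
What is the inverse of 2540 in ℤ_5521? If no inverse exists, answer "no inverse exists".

Run Euclid on (5521, 2540):
5521 = 2×2540 + 441
2540 = 5×441 + 335
441 = 1×335 + 106
335 = 3×106 + 17
106 = 6×17 + 4
17 = 4×4 + 1
4 = 4×1 + 0
Since gcd(2540, 5521) = 1, back-substitute to write 1 as a combination:
1 = 17 − 4·4
1 = −4·106 + 25·17
1 = 25·335 − 79·106
1 = −79·441 + 104·335
1 = 104·2540 − 599·441
1 = −599·5521 + 1302·2540
So 2540·1302 ≡ 1 (mod 5521).

1302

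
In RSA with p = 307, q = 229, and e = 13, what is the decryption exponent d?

φ(n) = (p−1)(q−1) = 306·228 = 69768.
Need d with 13·d ≡ 1 (mod 69768). Apply the extended Euclidean algorithm:
69768 = 5366*13 + 10
13 = 1*10 + 3
10 = 3*3 + 1
3 = 3*1 + 0
Back-substitute:
1 = 10 − 3·3
1 = −3·13 + 4·10
1 = 4·69768 − 21467·13
So 13·(-21467) ≡ 1 (mod 69768), hence d ≡ -21467 ≡ 48301 (mod 69768).

48301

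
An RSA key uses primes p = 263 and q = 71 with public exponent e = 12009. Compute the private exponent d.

φ(n) = (p−1)(q−1) = 262·70 = 18340.
Need d with 12009·d ≡ 1 (mod 18340). Apply the extended Euclidean algorithm:
18340 = 1×12009 + 6331
12009 = 1×6331 + 5678
6331 = 1×5678 + 653
5678 = 8×653 + 454
653 = 1×454 + 199
454 = 2×199 + 56
199 = 3×56 + 31
56 = 1×31 + 25
31 = 1×25 + 6
25 = 4×6 + 1
6 = 6×1 + 0
Back-substitute:
1 = 25 − 4·6
1 = −4·31 + 5·25
1 = 5·56 − 9·31
1 = −9·199 + 32·56
1 = 32·454 − 73·199
1 = −73·653 + 105·454
1 = 105·5678 − 913·653
1 = −913·6331 + 1018·5678
1 = 1018·12009 − 1931·6331
1 = −1931·18340 + 2949·12009
So 12009·2949 ≡ 1 (mod 18340), hence d = 2949.

2949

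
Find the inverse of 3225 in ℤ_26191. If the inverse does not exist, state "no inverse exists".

8641

Run Euclid on (26191, 3225):
26191 = 8·3225 + 391
3225 = 8·391 + 97
391 = 4·97 + 3
97 = 32·3 + 1
3 = 3·1 + 0
Since gcd(3225, 26191) = 1, back-substitute to write 1 as a combination:
1 = 97 − 32·3
1 = −32·391 + 129·97
1 = 129·3225 − 1064·391
1 = −1064·26191 + 8641·3225
So 3225·8641 ≡ 1 (mod 26191).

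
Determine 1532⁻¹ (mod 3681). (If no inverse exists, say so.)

2804

Extended Euclidean algorithm:
3681 = 2×1532 + 617
1532 = 2×617 + 298
617 = 2×298 + 21
298 = 14×21 + 4
21 = 5×4 + 1
4 = 4×1 + 0
gcd = 1, so the inverse exists. Back-substitute:
1 = 21 − 5·4
1 = −5·298 + 71·21
1 = 71·617 − 147·298
1 = −147·1532 + 365·617
1 = 365·3681 − 877·1532
Thus 1532·(-877) ≡ 1 (mod 3681); reducing, -877 mod 3681 = 2804.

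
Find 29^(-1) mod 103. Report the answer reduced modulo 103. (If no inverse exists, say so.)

32

Extended Euclidean algorithm:
103 = 3*29 + 16
29 = 1*16 + 13
16 = 1*13 + 3
13 = 4*3 + 1
3 = 3*1 + 0
Since gcd(29, 103) = 1, back-substitute to write 1 as a combination:
1 = 13 − 4·3
1 = −4·16 + 5·13
1 = 5·29 − 9·16
1 = −9·103 + 32·29
So 29·32 ≡ 1 (mod 103).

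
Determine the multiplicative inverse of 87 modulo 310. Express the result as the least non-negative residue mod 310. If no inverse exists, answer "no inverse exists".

gcd(310, 87) by repeated division:
310 = 3·87 + 49
87 = 1·49 + 38
49 = 1·38 + 11
38 = 3·11 + 5
11 = 2·5 + 1
5 = 5·1 + 0
The gcd is 1. Working backward:
1 = 11 − 2·5
1 = −2·38 + 7·11
1 = 7·49 − 9·38
1 = −9·87 + 16·49
1 = 16·310 − 57·87
Thus 87·(-57) ≡ 1 (mod 310); reducing, -57 mod 310 = 253.

253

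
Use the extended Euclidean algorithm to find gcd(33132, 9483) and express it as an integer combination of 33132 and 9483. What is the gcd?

Repeated division:
33132 = 3*9483 + 4683
9483 = 2*4683 + 117
4683 = 40*117 + 3
117 = 39*3 + 0
gcd(33132, 9483) = 3.
Express as a combination:
3 = 4683 − 40·117
3 = −40·9483 + 81·4683
3 = 81·33132 − 283·9483
So 3 = (81)·33132 + (-283)·9483.

3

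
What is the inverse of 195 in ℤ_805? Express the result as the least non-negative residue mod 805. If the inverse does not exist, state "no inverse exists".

no inverse exists

Compute gcd(195, 805):
805 = 4*195 + 25
195 = 7*25 + 20
25 = 1*20 + 5
20 = 4*5 + 0
gcd(195, 805) = 5 ≠ 1, so 195 has no multiplicative inverse modulo 805.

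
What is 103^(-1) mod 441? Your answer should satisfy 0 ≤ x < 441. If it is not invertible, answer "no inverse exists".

304

Run Euclid on (441, 103):
441 = 4*103 + 29
103 = 3*29 + 16
29 = 1*16 + 13
16 = 1*13 + 3
13 = 4*3 + 1
3 = 3*1 + 0
Since gcd(103, 441) = 1, back-substitute to write 1 as a combination:
1 = 13 − 4·3
1 = −4·16 + 5·13
1 = 5·29 − 9·16
1 = −9·103 + 32·29
1 = 32·441 − 137·103
Hence 103⁻¹ ≡ -137 ≡ 304 (mod 441).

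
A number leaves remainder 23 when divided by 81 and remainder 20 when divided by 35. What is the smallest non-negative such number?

1805

Write x = 23 + 81·k. Then 81·k ≡ 20 − 23 ≡ 32 (mod 35).
Need 81⁻¹ mod 35. Extended Euclid on (35, 11):
35 = 3×11 + 2
11 = 5×2 + 1
2 = 2×1 + 0
Back-substitute:
1 = 11 − 5·2
1 = −5·35 + 16·11
81⁻¹ ≡ 16 (mod 35), so k ≡ 16·32 ≡ 22 (mod 35).
x = 23 + 81·22 = 1805.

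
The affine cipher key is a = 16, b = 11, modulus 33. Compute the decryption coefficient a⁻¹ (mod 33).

31

Run Euclid on (33, 16):
33 = 2*16 + 1
16 = 16*1 + 0
Since gcd(16, 33) = 1, back-substitute to write 1 as a combination:
1 = 33 − 2·16
Thus 16·(-2) ≡ 1 (mod 33); reducing, -2 mod 33 = 31.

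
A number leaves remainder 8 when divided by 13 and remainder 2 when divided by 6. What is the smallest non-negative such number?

Write x = 8 + 13·k. Then 13·k ≡ 2 − 8 ≡ 0 (mod 6).
Need 13⁻¹ mod 6. Extended Euclid on (6, 1):
6 = 6×1 + 0
13⁻¹ ≡ 1 (mod 6), so k ≡ 1·0 ≡ 0 (mod 6).
x = 8 + 13·0 = 8.

8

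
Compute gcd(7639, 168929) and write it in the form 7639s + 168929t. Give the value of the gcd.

Apply Euclid's algorithm to 168929 and 7639:
168929 = 22·7639 + 871
7639 = 8·871 + 671
871 = 1·671 + 200
671 = 3·200 + 71
200 = 2·71 + 58
71 = 1·58 + 13
58 = 4·13 + 6
13 = 2·6 + 1
6 = 6·1 + 0
gcd(7639, 168929) = 1.
Working backward:
1 = 13 − 2·6
1 = −2·58 + 9·13
1 = 9·71 − 11·58
1 = −11·200 + 31·71
1 = 31·671 − 104·200
1 = −104·871 + 135·671
1 = 135·7639 − 1184·871
1 = −1184·168929 + 26183·7639
So 1 = (-1184)·168929 + (26183)·7639.

1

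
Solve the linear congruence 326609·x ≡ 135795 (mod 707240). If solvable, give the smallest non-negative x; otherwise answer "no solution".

First find gcd(326609, 707240):
707240 = 2*326609 + 54022
326609 = 6*54022 + 2477
54022 = 21*2477 + 2005
2477 = 1*2005 + 472
2005 = 4*472 + 117
472 = 4*117 + 4
117 = 29*4 + 1
4 = 4*1 + 0
gcd = 1, so a unique solution mod 707240 exists.
Back-substitute for the Bézout coefficients:
1 = 117 − 29·4
1 = −29·472 + 117·117
1 = 117·2005 − 497·472
1 = −497·2477 + 614·2005
1 = 614·54022 − 13391·2477
1 = −13391·326609 + 80960·54022
1 = 80960·707240 − 175311·326609
So 326609·(-175311) ≡ 1 (mod 707240), giving 326609⁻¹ ≡ 531929.
x ≡ 326609⁻¹·135795 ≡ 531929·135795 ≡ 48395 (mod 707240).

48395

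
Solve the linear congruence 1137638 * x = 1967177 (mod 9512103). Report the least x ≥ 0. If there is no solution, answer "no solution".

First find gcd(1137638, 9512103):
9512103 = 8×1137638 + 410999
1137638 = 2×410999 + 315640
410999 = 1×315640 + 95359
315640 = 3×95359 + 29563
95359 = 3×29563 + 6670
29563 = 4×6670 + 2883
6670 = 2×2883 + 904
2883 = 3×904 + 171
904 = 5×171 + 49
171 = 3×49 + 24
49 = 2×24 + 1
24 = 24×1 + 0
gcd = 1, so a unique solution mod 9512103 exists.
Back-substitute for the Bézout coefficients:
1 = 49 − 2·24
1 = −2·171 + 7·49
1 = 7·904 − 37·171
1 = −37·2883 + 118·904
1 = 118·6670 − 273·2883
1 = −273·29563 + 1210·6670
1 = 1210·95359 − 3903·29563
1 = −3903·315640 + 12919·95359
1 = 12919·410999 − 16822·315640
1 = −16822·1137638 + 46563·410999
1 = 46563·9512103 − 389326·1137638
So 1137638·(-389326) ≡ 1 (mod 9512103), giving 1137638⁻¹ ≡ 9122777.
x ≡ 1137638⁻¹·1967177 ≡ 9122777·1967177 ≡ 3332446 (mod 9512103).

3332446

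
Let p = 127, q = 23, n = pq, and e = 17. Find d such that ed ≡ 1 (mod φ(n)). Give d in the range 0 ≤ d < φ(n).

φ(n) = (p−1)(q−1) = 126·22 = 2772.
Need d with 17·d ≡ 1 (mod 2772). Apply the extended Euclidean algorithm:
2772 = 163*17 + 1
17 = 17*1 + 0
Back-substitute:
1 = 2772 − 163·17
So 17·(-163) ≡ 1 (mod 2772), hence d ≡ -163 ≡ 2609 (mod 2772).

2609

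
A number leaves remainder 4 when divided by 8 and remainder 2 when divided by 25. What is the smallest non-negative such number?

52

Write x = 4 + 8·k. Then 8·k ≡ 2 − 4 ≡ 23 (mod 25).
Need 8⁻¹ mod 25. Extended Euclid on (25, 8):
25 = 3×8 + 1
8 = 8×1 + 0
Back-substitute:
1 = 25 − 3·8
8⁻¹ ≡ 22 (mod 25), so k ≡ 22·23 ≡ 6 (mod 25).
x = 4 + 8·6 = 52.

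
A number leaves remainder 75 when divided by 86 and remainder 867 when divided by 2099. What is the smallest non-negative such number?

118411

Write x = 75 + 86·k. Then 86·k ≡ 867 − 75 ≡ 792 (mod 2099).
Need 86⁻¹ mod 2099. Extended Euclid on (2099, 86):
2099 = 24·86 + 35
86 = 2·35 + 16
35 = 2·16 + 3
16 = 5·3 + 1
3 = 3·1 + 0
Back-substitute:
1 = 16 − 5·3
1 = −5·35 + 11·16
1 = 11·86 − 27·35
1 = −27·2099 + 659·86
86⁻¹ ≡ 659 (mod 2099), so k ≡ 659·792 ≡ 1376 (mod 2099).
x = 75 + 86·1376 = 118411.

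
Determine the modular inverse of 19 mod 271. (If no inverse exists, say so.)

Apply the Euclidean algorithm to 271 and 19:
271 = 14*19 + 5
19 = 3*5 + 4
5 = 1*4 + 1
4 = 4*1 + 0
gcd = 1, so the inverse exists. Back-substitute:
1 = 5 − 4
1 = −19 + 4·5
1 = 4·271 − 57·19
Hence 19⁻¹ ≡ -57 ≡ 214 (mod 271).

214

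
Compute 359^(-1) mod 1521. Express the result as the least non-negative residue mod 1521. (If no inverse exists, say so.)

Run Euclid on (1521, 359):
1521 = 4×359 + 85
359 = 4×85 + 19
85 = 4×19 + 9
19 = 2×9 + 1
9 = 9×1 + 0
Since gcd(359, 1521) = 1, back-substitute to write 1 as a combination:
1 = 19 − 2·9
1 = −2·85 + 9·19
1 = 9·359 − 38·85
1 = −38·1521 + 161·359
So 359·161 ≡ 1 (mod 1521).

161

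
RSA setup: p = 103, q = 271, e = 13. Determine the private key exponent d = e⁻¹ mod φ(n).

4237

φ(n) = (p−1)(q−1) = 102·270 = 27540.
Need d with 13·d ≡ 1 (mod 27540). Apply the extended Euclidean algorithm:
27540 = 2118×13 + 6
13 = 2×6 + 1
6 = 6×1 + 0
Back-substitute:
1 = 13 − 2·6
1 = −2·27540 + 4237·13
So 13·4237 ≡ 1 (mod 27540), hence d = 4237.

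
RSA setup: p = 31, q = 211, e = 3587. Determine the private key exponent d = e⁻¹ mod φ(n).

φ(n) = (p−1)(q−1) = 30·210 = 6300.
Need d with 3587·d ≡ 1 (mod 6300). Apply the extended Euclidean algorithm:
6300 = 1*3587 + 2713
3587 = 1*2713 + 874
2713 = 3*874 + 91
874 = 9*91 + 55
91 = 1*55 + 36
55 = 1*36 + 19
36 = 1*19 + 17
19 = 1*17 + 2
17 = 8*2 + 1
2 = 2*1 + 0
Back-substitute:
1 = 17 − 8·2
1 = −8·19 + 9·17
1 = 9·36 − 17·19
1 = −17·55 + 26·36
1 = 26·91 − 43·55
1 = −43·874 + 413·91
1 = 413·2713 − 1282·874
1 = −1282·3587 + 1695·2713
1 = 1695·6300 − 2977·3587
So 3587·(-2977) ≡ 1 (mod 6300), hence d ≡ -2977 ≡ 3323 (mod 6300).

3323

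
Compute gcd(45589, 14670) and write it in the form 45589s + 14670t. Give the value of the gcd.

1

Repeated division:
45589 = 3*14670 + 1579
14670 = 9*1579 + 459
1579 = 3*459 + 202
459 = 2*202 + 55
202 = 3*55 + 37
55 = 1*37 + 18
37 = 2*18 + 1
18 = 18*1 + 0
gcd(45589, 14670) = 1.
Back-substituting:
1 = 37 − 2·18
1 = −2·55 + 3·37
1 = 3·202 − 11·55
1 = −11·459 + 25·202
1 = 25·1579 − 86·459
1 = −86·14670 + 799·1579
1 = 799·45589 − 2483·14670
So 1 = (799)·45589 + (-2483)·14670.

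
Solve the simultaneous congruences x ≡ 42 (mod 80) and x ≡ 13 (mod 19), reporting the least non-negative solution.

Write x = 42 + 80·k. Then 80·k ≡ 13 − 42 ≡ 9 (mod 19).
Need 80⁻¹ mod 19. Extended Euclid on (19, 4):
19 = 4×4 + 3
4 = 1×3 + 1
3 = 3×1 + 0
Back-substitute:
1 = 4 − 3
1 = −19 + 5·4
80⁻¹ ≡ 5 (mod 19), so k ≡ 5·9 ≡ 7 (mod 19).
x = 42 + 80·7 = 602.

602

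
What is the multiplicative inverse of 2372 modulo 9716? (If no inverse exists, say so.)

no inverse exists

Euclidean algorithm on 9716, 2372:
9716 = 4·2372 + 228
2372 = 10·228 + 92
228 = 2·92 + 44
92 = 2·44 + 4
44 = 11·4 + 0
gcd(2372, 9716) = 4 ≠ 1, so 2372 has no multiplicative inverse modulo 9716.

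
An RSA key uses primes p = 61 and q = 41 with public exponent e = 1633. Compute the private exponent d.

97

φ(n) = (p−1)(q−1) = 60·40 = 2400.
Need d with 1633·d ≡ 1 (mod 2400). Apply the extended Euclidean algorithm:
2400 = 1·1633 + 767
1633 = 2·767 + 99
767 = 7·99 + 74
99 = 1·74 + 25
74 = 2·25 + 24
25 = 1·24 + 1
24 = 24·1 + 0
Back-substitute:
1 = 25 − 24
1 = −74 + 3·25
1 = 3·99 − 4·74
1 = −4·767 + 31·99
1 = 31·1633 − 66·767
1 = −66·2400 + 97·1633
So 1633·97 ≡ 1 (mod 2400), hence d = 97.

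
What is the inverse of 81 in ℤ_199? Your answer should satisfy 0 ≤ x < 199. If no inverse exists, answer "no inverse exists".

86

gcd(199, 81) by repeated division:
199 = 2·81 + 37
81 = 2·37 + 7
37 = 5·7 + 2
7 = 3·2 + 1
2 = 2·1 + 0
The gcd is 1. Working backward:
1 = 7 − 3·2
1 = −3·37 + 16·7
1 = 16·81 − 35·37
1 = −35·199 + 86·81
So 81·86 ≡ 1 (mod 199).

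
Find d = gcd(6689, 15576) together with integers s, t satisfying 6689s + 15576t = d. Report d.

1

Euclidean algorithm:
15576 = 2×6689 + 2198
6689 = 3×2198 + 95
2198 = 23×95 + 13
95 = 7×13 + 4
13 = 3×4 + 1
4 = 4×1 + 0
gcd(6689, 15576) = 1.
Back-substituting:
1 = 13 − 3·4
1 = −3·95 + 22·13
1 = 22·2198 − 509·95
1 = −509·6689 + 1549·2198
1 = 1549·15576 − 3607·6689
So 1 = (1549)·15576 + (-3607)·6689.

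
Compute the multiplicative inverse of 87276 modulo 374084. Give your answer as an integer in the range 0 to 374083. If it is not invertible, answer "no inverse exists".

Euclidean algorithm on 374084, 87276:
374084 = 4·87276 + 24980
87276 = 3·24980 + 12336
24980 = 2·12336 + 308
12336 = 40·308 + 16
308 = 19·16 + 4
16 = 4·4 + 0
The gcd is 4, not 1, hence no inverse exists.

no inverse exists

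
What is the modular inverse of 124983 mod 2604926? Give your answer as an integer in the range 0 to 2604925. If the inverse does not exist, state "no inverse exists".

647235

Apply the Euclidean algorithm to 2604926 and 124983:
2604926 = 20·124983 + 105266
124983 = 1·105266 + 19717
105266 = 5·19717 + 6681
19717 = 2·6681 + 6355
6681 = 1·6355 + 326
6355 = 19·326 + 161
326 = 2·161 + 4
161 = 40·4 + 1
4 = 4·1 + 0
The gcd is 1. Working backward:
1 = 161 − 40·4
1 = −40·326 + 81·161
1 = 81·6355 − 1579·326
1 = −1579·6681 + 1660·6355
1 = 1660·19717 − 4899·6681
1 = −4899·105266 + 26155·19717
1 = 26155·124983 − 31054·105266
1 = −31054·2604926 + 647235·124983
So 124983·647235 ≡ 1 (mod 2604926).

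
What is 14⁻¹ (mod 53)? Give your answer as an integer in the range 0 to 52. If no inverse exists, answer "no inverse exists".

19

Apply the Euclidean algorithm to 53 and 14:
53 = 3×14 + 11
14 = 1×11 + 3
11 = 3×3 + 2
3 = 1×2 + 1
2 = 2×1 + 0
gcd = 1, so the inverse exists. Back-substitute:
1 = 3 − 2
1 = −11 + 4·3
1 = 4·14 − 5·11
1 = −5·53 + 19·14
So 14·19 ≡ 1 (mod 53).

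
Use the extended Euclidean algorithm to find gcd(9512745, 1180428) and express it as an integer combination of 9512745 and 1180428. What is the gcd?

Euclidean algorithm:
9512745 = 8·1180428 + 69321
1180428 = 17·69321 + 1971
69321 = 35·1971 + 336
1971 = 5·336 + 291
336 = 1·291 + 45
291 = 6·45 + 21
45 = 2·21 + 3
21 = 7·3 + 0
gcd(9512745, 1180428) = 3.
Back-substituting:
3 = 45 − 2·21
3 = −2·291 + 13·45
3 = 13·336 − 15·291
3 = −15·1971 + 88·336
3 = 88·69321 − 3095·1971
3 = −3095·1180428 + 52703·69321
3 = 52703·9512745 − 424719·1180428
So 3 = (52703)·9512745 + (-424719)·1180428.

3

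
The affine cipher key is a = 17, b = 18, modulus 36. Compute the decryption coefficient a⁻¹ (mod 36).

17

gcd(36, 17) by repeated division:
36 = 2*17 + 2
17 = 8*2 + 1
2 = 2*1 + 0
The gcd is 1. Working backward:
1 = 17 − 8·2
1 = −8·36 + 17·17
So 17·17 ≡ 1 (mod 36).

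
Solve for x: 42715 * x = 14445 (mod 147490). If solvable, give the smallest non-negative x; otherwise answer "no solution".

1271

First find gcd(42715, 147490):
147490 = 3·42715 + 19345
42715 = 2·19345 + 4025
19345 = 4·4025 + 3245
4025 = 1·3245 + 780
3245 = 4·780 + 125
780 = 6·125 + 30
125 = 4·30 + 5
30 = 6·5 + 0
gcd = 5 and 5 | 14445, so solutions exist. Divide through by 5: 8543x ≡ 2889 (mod 29498).
Now find 8543⁻¹ mod 29498:
29498 = 3·8543 + 3869
8543 = 2·3869 + 805
3869 = 4·805 + 649
805 = 1·649 + 156
649 = 4·156 + 25
156 = 6·25 + 6
25 = 4·6 + 1
6 = 6·1 + 0
Back-substitute:
1 = 25 − 4·6
1 = −4·156 + 25·25
1 = 25·649 − 104·156
1 = −104·805 + 129·649
1 = 129·3869 − 620·805
1 = −620·8543 + 1369·3869
1 = 1369·29498 − 4727·8543
So 8543·(-4727) ≡ 1 (mod 29498), i.e. 8543⁻¹ ≡ 24771.
Then x ≡ 24771·2889 ≡ 1271 (mod 29498); the smallest non-negative solution is x = 1271.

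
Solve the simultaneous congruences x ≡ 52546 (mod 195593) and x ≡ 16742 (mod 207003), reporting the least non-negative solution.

40460616119

Write x = 52546 + 195593·k. Then 195593·k ≡ 16742 − 52546 ≡ 171199 (mod 207003).
Need 195593⁻¹ mod 207003. Extended Euclid on (207003, 195593):
207003 = 1·195593 + 11410
195593 = 17·11410 + 1623
11410 = 7·1623 + 49
1623 = 33·49 + 6
49 = 8·6 + 1
6 = 6·1 + 0
Back-substitute:
1 = 49 − 8·6
1 = −8·1623 + 265·49
1 = 265·11410 − 1863·1623
1 = −1863·195593 + 31936·11410
1 = 31936·207003 − 33799·195593
195593⁻¹ ≡ 173204 (mod 207003), so k ≡ 173204·171199 ≡ 206861 (mod 207003).
x = 52546 + 195593·206861 = 40460616119.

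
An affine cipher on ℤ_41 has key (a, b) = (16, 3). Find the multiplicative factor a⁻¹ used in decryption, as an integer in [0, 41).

Apply the Euclidean algorithm to 41 and 16:
41 = 2·16 + 9
16 = 1·9 + 7
9 = 1·7 + 2
7 = 3·2 + 1
2 = 2·1 + 0
gcd = 1, so the inverse exists. Back-substitute:
1 = 7 − 3·2
1 = −3·9 + 4·7
1 = 4·16 − 7·9
1 = −7·41 + 18·16
So 16·18 ≡ 1 (mod 41).

18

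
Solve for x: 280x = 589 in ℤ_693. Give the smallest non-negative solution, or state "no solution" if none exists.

no solution

gcd(280, 693):
693 = 2·280 + 133
280 = 2·133 + 14
133 = 9·14 + 7
14 = 2·7 + 0
gcd = 7, but 7 ∤ 589, so the congruence has no solution.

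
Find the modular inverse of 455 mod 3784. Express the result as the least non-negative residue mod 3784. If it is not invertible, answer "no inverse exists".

gcd(3784, 455) by repeated division:
3784 = 8×455 + 144
455 = 3×144 + 23
144 = 6×23 + 6
23 = 3×6 + 5
6 = 1×5 + 1
5 = 5×1 + 0
The gcd is 1. Working backward:
1 = 6 − 5
1 = −23 + 4·6
1 = 4·144 − 25·23
1 = −25·455 + 79·144
1 = 79·3784 − 657·455
Thus 455·(-657) ≡ 1 (mod 3784); reducing, -657 mod 3784 = 3127.

3127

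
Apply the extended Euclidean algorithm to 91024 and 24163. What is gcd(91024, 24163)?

Repeated division:
91024 = 3·24163 + 18535
24163 = 1·18535 + 5628
18535 = 3·5628 + 1651
5628 = 3·1651 + 675
1651 = 2·675 + 301
675 = 2·301 + 73
301 = 4·73 + 9
73 = 8·9 + 1
9 = 9·1 + 0
gcd(91024, 24163) = 1.
Express as a combination:
1 = 73 − 8·9
1 = −8·301 + 33·73
1 = 33·675 − 74·301
1 = −74·1651 + 181·675
1 = 181·5628 − 617·1651
1 = −617·18535 + 2032·5628
1 = 2032·24163 − 2649·18535
1 = −2649·91024 + 9979·24163
So 1 = (-2649)·91024 + (9979)·24163.

1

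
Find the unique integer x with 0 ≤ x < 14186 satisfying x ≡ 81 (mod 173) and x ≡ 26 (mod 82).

Write x = 81 + 173·k. Then 173·k ≡ 26 − 81 ≡ 27 (mod 82).
Need 173⁻¹ mod 82. Extended Euclid on (82, 9):
82 = 9·9 + 1
9 = 9·1 + 0
Back-substitute:
1 = 82 − 9·9
173⁻¹ ≡ 73 (mod 82), so k ≡ 73·27 ≡ 3 (mod 82).
x = 81 + 173·3 = 600.

600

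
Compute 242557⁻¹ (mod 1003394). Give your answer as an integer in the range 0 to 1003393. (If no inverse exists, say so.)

no inverse exists

Euclidean algorithm on 1003394, 242557:
1003394 = 4*242557 + 33166
242557 = 7*33166 + 10395
33166 = 3*10395 + 1981
10395 = 5*1981 + 490
1981 = 4*490 + 21
490 = 23*21 + 7
21 = 3*7 + 0
Since gcd = 7 > 1, 242557 is not a unit mod 1003394.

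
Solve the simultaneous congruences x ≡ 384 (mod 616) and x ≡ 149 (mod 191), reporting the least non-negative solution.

Write x = 384 + 616·k. Then 616·k ≡ 149 − 384 ≡ 147 (mod 191).
Need 616⁻¹ mod 191. Extended Euclid on (191, 43):
191 = 4·43 + 19
43 = 2·19 + 5
19 = 3·5 + 4
5 = 1·4 + 1
4 = 4·1 + 0
Back-substitute:
1 = 5 − 4
1 = −19 + 4·5
1 = 4·43 − 9·19
1 = −9·191 + 40·43
616⁻¹ ≡ 40 (mod 191), so k ≡ 40·147 ≡ 150 (mod 191).
x = 384 + 616·150 = 92784.

92784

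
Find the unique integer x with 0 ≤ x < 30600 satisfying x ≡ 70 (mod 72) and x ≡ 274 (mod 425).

25774

Write x = 70 + 72·k. Then 72·k ≡ 274 − 70 ≡ 204 (mod 425).
Need 72⁻¹ mod 425. Extended Euclid on (425, 72):
425 = 5·72 + 65
72 = 1·65 + 7
65 = 9·7 + 2
7 = 3·2 + 1
2 = 2·1 + 0
Back-substitute:
1 = 7 − 3·2
1 = −3·65 + 28·7
1 = 28·72 − 31·65
1 = −31·425 + 183·72
72⁻¹ ≡ 183 (mod 425), so k ≡ 183·204 ≡ 357 (mod 425).
x = 70 + 72·357 = 25774.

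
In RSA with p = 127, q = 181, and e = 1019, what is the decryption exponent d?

φ(n) = (p−1)(q−1) = 126·180 = 22680.
Need d with 1019·d ≡ 1 (mod 22680). Apply the extended Euclidean algorithm:
22680 = 22*1019 + 262
1019 = 3*262 + 233
262 = 1*233 + 29
233 = 8*29 + 1
29 = 29*1 + 0
Back-substitute:
1 = 233 − 8·29
1 = −8·262 + 9·233
1 = 9·1019 − 35·262
1 = −35·22680 + 779·1019
So 1019·779 ≡ 1 (mod 22680), hence d = 779.

779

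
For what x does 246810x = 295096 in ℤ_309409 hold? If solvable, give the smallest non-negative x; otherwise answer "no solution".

201317

First find gcd(246810, 309409):
309409 = 1×246810 + 62599
246810 = 3×62599 + 59013
62599 = 1×59013 + 3586
59013 = 16×3586 + 1637
3586 = 2×1637 + 312
1637 = 5×312 + 77
312 = 4×77 + 4
77 = 19×4 + 1
4 = 4×1 + 0
gcd = 1, so a unique solution mod 309409 exists.
Back-substitute for the Bézout coefficients:
1 = 77 − 19·4
1 = −19·312 + 77·77
1 = 77·1637 − 404·312
1 = −404·3586 + 885·1637
1 = 885·59013 − 14564·3586
1 = −14564·62599 + 15449·59013
1 = 15449·246810 − 60911·62599
1 = −60911·309409 + 76360·246810
So 246810·(76360) ≡ 1 (mod 309409), giving 246810⁻¹ ≡ 76360.
x ≡ 246810⁻¹·295096 ≡ 76360·295096 ≡ 201317 (mod 309409).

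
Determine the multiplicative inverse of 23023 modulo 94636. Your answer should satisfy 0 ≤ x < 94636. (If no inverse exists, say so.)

Apply the Euclidean algorithm to 94636 and 23023:
94636 = 4*23023 + 2544
23023 = 9*2544 + 127
2544 = 20*127 + 4
127 = 31*4 + 3
4 = 1*3 + 1
3 = 3*1 + 0
gcd = 1, so the inverse exists. Back-substitute:
1 = 4 − 3
1 = −127 + 32·4
1 = 32·2544 − 641·127
1 = −641·23023 + 5801·2544
1 = 5801·94636 − 23845·23023
Hence 23023⁻¹ ≡ -23845 ≡ 70791 (mod 94636).

70791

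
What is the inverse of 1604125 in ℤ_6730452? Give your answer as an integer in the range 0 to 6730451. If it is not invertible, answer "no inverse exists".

Apply the Euclidean algorithm to 6730452 and 1604125:
6730452 = 4×1604125 + 313952
1604125 = 5×313952 + 34365
313952 = 9×34365 + 4667
34365 = 7×4667 + 1696
4667 = 2×1696 + 1275
1696 = 1×1275 + 421
1275 = 3×421 + 12
421 = 35×12 + 1
12 = 12×1 + 0
gcd = 1, so the inverse exists. Back-substitute:
1 = 421 − 35·12
1 = −35·1275 + 106·421
1 = 106·1696 − 141·1275
1 = −141·4667 + 388·1696
1 = 388·34365 − 2857·4667
1 = −2857·313952 + 26101·34365
1 = 26101·1604125 − 133362·313952
1 = −133362·6730452 + 559549·1604125
So 1604125·559549 ≡ 1 (mod 6730452).

559549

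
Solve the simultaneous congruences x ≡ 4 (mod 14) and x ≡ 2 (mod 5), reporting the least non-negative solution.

32

Write x = 4 + 14·k. Then 14·k ≡ 2 − 4 ≡ 3 (mod 5).
Need 14⁻¹ mod 5. Extended Euclid on (5, 4):
5 = 1*4 + 1
4 = 4*1 + 0
Back-substitute:
1 = 5 − 4
14⁻¹ ≡ 4 (mod 5), so k ≡ 4·3 ≡ 2 (mod 5).
x = 4 + 14·2 = 32.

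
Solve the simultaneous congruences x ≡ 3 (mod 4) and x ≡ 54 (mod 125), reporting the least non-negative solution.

179

Write x = 3 + 4·k. Then 4·k ≡ 54 − 3 ≡ 51 (mod 125).
Need 4⁻¹ mod 125. Extended Euclid on (125, 4):
125 = 31*4 + 1
4 = 4*1 + 0
Back-substitute:
1 = 125 − 31·4
4⁻¹ ≡ 94 (mod 125), so k ≡ 94·51 ≡ 44 (mod 125).
x = 3 + 4·44 = 179.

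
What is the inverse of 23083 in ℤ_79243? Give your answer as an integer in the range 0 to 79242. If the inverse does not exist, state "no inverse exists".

Extended Euclidean algorithm:
79243 = 3×23083 + 9994
23083 = 2×9994 + 3095
9994 = 3×3095 + 709
3095 = 4×709 + 259
709 = 2×259 + 191
259 = 1×191 + 68
191 = 2×68 + 55
68 = 1×55 + 13
55 = 4×13 + 3
13 = 4×3 + 1
3 = 3×1 + 0
The gcd is 1. Working backward:
1 = 13 − 4·3
1 = −4·55 + 17·13
1 = 17·68 − 21·55
1 = −21·191 + 59·68
1 = 59·259 − 80·191
1 = −80·709 + 219·259
1 = 219·3095 − 956·709
1 = −956·9994 + 3087·3095
1 = 3087·23083 − 7130·9994
1 = −7130·79243 + 24477·23083
So 23083·24477 ≡ 1 (mod 79243).

24477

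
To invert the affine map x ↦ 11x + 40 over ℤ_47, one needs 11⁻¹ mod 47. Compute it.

Apply the Euclidean algorithm to 47 and 11:
47 = 4·11 + 3
11 = 3·3 + 2
3 = 1·2 + 1
2 = 2·1 + 0
The gcd is 1. Working backward:
1 = 3 − 2
1 = −11 + 4·3
1 = 4·47 − 17·11
Hence 11⁻¹ ≡ -17 ≡ 30 (mod 47).

30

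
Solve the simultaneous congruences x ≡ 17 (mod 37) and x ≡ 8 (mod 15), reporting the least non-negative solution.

Write x = 17 + 37·k. Then 37·k ≡ 8 − 17 ≡ 6 (mod 15).
Need 37⁻¹ mod 15. Extended Euclid on (15, 7):
15 = 2*7 + 1
7 = 7*1 + 0
Back-substitute:
1 = 15 − 2·7
37⁻¹ ≡ 13 (mod 15), so k ≡ 13·6 ≡ 3 (mod 15).
x = 17 + 37·3 = 128.

128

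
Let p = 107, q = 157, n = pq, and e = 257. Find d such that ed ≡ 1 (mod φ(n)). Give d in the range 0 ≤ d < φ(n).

φ(n) = (p−1)(q−1) = 106·156 = 16536.
Need d with 257·d ≡ 1 (mod 16536). Apply the extended Euclidean algorithm:
16536 = 64×257 + 88
257 = 2×88 + 81
88 = 1×81 + 7
81 = 11×7 + 4
7 = 1×4 + 3
4 = 1×3 + 1
3 = 3×1 + 0
Back-substitute:
1 = 4 − 3
1 = −7 + 2·4
1 = 2·81 − 23·7
1 = −23·88 + 25·81
1 = 25·257 − 73·88
1 = −73·16536 + 4697·257
So 257·4697 ≡ 1 (mod 16536), hence d = 4697.

4697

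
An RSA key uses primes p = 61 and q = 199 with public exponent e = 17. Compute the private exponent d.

φ(n) = (p−1)(q−1) = 60·198 = 11880.
Need d with 17·d ≡ 1 (mod 11880). Apply the extended Euclidean algorithm:
11880 = 698·17 + 14
17 = 1·14 + 3
14 = 4·3 + 2
3 = 1·2 + 1
2 = 2·1 + 0
Back-substitute:
1 = 3 − 2
1 = −14 + 5·3
1 = 5·17 − 6·14
1 = −6·11880 + 4193·17
So 17·4193 ≡ 1 (mod 11880), hence d = 4193.

4193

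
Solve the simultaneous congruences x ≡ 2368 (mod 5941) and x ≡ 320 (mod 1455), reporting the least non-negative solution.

Write x = 2368 + 5941·k. Then 5941·k ≡ 320 − 2368 ≡ 862 (mod 1455).
Need 5941⁻¹ mod 1455. Extended Euclid on (1455, 121):
1455 = 12*121 + 3
121 = 40*3 + 1
3 = 3*1 + 0
Back-substitute:
1 = 121 − 40·3
1 = −40·1455 + 481·121
5941⁻¹ ≡ 481 (mod 1455), so k ≡ 481·862 ≡ 1402 (mod 1455).
x = 2368 + 5941·1402 = 8331650.

8331650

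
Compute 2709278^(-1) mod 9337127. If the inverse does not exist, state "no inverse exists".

Extended Euclidean algorithm:
9337127 = 3·2709278 + 1209293
2709278 = 2·1209293 + 290692
1209293 = 4·290692 + 46525
290692 = 6·46525 + 11542
46525 = 4·11542 + 357
11542 = 32·357 + 118
357 = 3·118 + 3
118 = 39·3 + 1
3 = 3·1 + 0
The gcd is 1. Working backward:
1 = 118 − 39·3
1 = −39·357 + 118·118
1 = 118·11542 − 3815·357
1 = −3815·46525 + 15378·11542
1 = 15378·290692 − 96083·46525
1 = −96083·1209293 + 399710·290692
1 = 399710·2709278 − 895503·1209293
1 = −895503·9337127 + 3086219·2709278
So 2709278·3086219 ≡ 1 (mod 9337127).

3086219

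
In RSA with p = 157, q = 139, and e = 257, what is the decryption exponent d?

2513

φ(n) = (p−1)(q−1) = 156·138 = 21528.
Need d with 257·d ≡ 1 (mod 21528). Apply the extended Euclidean algorithm:
21528 = 83×257 + 197
257 = 1×197 + 60
197 = 3×60 + 17
60 = 3×17 + 9
17 = 1×9 + 8
9 = 1×8 + 1
8 = 8×1 + 0
Back-substitute:
1 = 9 − 8
1 = −17 + 2·9
1 = 2·60 − 7·17
1 = −7·197 + 23·60
1 = 23·257 − 30·197
1 = −30·21528 + 2513·257
So 257·2513 ≡ 1 (mod 21528), hence d = 2513.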